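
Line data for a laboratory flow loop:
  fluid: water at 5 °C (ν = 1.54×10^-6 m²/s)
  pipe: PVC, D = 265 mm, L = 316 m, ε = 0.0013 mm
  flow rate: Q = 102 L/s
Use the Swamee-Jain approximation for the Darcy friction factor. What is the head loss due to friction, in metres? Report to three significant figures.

h_f ≈ 2.97 m

V = 4Q/(πD²) = 4·0.102/(π·0.265²) = 1.849 m/s
Re = VD/ν = 1.849·0.265/1.54×10^-6 = 3.18×10^5 → turbulent
ε/D = 0.0013/265 = 4.91×10^-6
Swamee-Jain: f = 0.01428
h_f = f(L/D)V²/(2g) = 0.01428·(316/0.265)·1.849²/(2·9.81) = 2.968 m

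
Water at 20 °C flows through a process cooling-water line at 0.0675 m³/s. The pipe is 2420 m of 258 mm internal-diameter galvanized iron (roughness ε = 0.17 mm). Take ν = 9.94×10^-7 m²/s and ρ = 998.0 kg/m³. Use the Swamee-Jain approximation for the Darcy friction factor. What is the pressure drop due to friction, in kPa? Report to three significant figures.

V = 4Q/(πD²) = 4·0.0675/(π·0.258²) = 1.291 m/s
Re = VD/ν = 1.291·0.258/9.94×10^-7 = 3.35×10^5 → turbulent
ε/D = 0.17/258 = 6.59×10^-4
Swamee-Jain: f = 0.01906
h_f = f(L/D)V²/(2g) = 0.01906·(2420/0.258)·1.291²/(2·9.81) = 15.19 m
Δp = ρg·h_f = 998.0·9.81·15.19 = 148.8 kPa

Δp ≈ 149 kPa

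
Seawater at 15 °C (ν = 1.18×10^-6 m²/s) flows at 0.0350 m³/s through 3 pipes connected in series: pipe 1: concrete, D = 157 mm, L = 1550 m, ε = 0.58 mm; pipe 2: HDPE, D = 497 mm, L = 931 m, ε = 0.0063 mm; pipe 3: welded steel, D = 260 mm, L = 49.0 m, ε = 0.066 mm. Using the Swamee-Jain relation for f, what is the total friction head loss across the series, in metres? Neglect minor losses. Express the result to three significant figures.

H ≈ 46.9 m

Pipe 1: V = 1.808 m/s, Re = 2.41×10^5, ε/D = 0.00369, f = 0.02841, h_1 = f(L/D)V²/2g = 46.73 m
Pipe 2: V = 0.1804 m/s, Re = 7.60×10^4, ε/D = 1.27×10^-5, f = 0.01900, h_2 = f(L/D)V²/2g = 0.05904 m
Pipe 3: V = 0.6592 m/s, Re = 1.45×10^5, ε/D = 2.54×10^-4, f = 0.01824, h_3 = f(L/D)V²/2g = 0.07612 m
Series → Q common, losses add: H = Σh = 46.87 m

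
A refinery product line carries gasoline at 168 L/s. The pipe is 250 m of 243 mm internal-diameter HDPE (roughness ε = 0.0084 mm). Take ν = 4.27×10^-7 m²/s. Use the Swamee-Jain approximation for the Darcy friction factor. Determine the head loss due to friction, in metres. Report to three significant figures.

h_f ≈ 7.88 m

V = 4Q/(πD²) = 4·0.168/(π·0.243²) = 3.622 m/s
Re = VD/ν = 3.622·0.243/4.27×10^-7 = 2.06×10^6 → turbulent
ε/D = 0.0084/243 = 3.46×10^-5
Swamee-Jain: f = 0.01145
h_f = f(L/D)V²/(2g) = 0.01145·(250/0.243)·3.622²/(2·9.81) = 7.879 m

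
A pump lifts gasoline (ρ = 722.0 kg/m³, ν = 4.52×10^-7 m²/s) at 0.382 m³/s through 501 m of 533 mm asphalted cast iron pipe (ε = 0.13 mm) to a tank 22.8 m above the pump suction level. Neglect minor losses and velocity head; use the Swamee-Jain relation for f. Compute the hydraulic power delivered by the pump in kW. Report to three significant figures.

P_hyd ≈ 67.3 kW

V = 4Q/(πD²) = 1.712 m/s; Re = 2.02×10^6; ε/D = 2.44×10^-4; f = 0.01482
h_f = f(L/D)V²/2g = 2.081 m
Total head H = z + h_f = 22.8 + 2.081 = 24.88 m
P_hyd = ρgQH = 722.0·9.81·0.382·24.88 = 67.32 kW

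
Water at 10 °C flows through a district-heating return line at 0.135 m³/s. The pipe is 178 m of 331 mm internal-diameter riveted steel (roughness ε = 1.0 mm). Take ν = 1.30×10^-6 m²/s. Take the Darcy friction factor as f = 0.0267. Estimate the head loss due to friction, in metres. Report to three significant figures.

V = 4Q/(πD²) = 4·0.135/(π·0.331²) = 1.569 m/s
h_f = f(L/D)V²/(2g) = 0.02670·(178/0.331)·1.569²/(2·9.81) = 1.801 m

h_f ≈ 1.80 m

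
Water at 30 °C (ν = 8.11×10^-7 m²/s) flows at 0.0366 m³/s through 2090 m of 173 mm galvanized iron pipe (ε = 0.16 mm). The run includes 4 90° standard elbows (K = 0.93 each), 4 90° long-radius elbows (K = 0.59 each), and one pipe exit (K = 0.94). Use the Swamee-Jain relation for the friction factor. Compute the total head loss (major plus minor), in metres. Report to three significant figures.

V = 4Q/(πD²) = 1.557 m/s; V²/2g = 0.1236 m
Re = 3.32×10^5, ε/D = 9.25×10^-4 → f = 0.02033 (Swamee-Jain)
Major: h_f = f(L/D)·V²/2g = 0.02033·12081·0.1236 = 30.35 m
Minor: ΣK = 7.02; h_m = ΣK·V²/2g = 0.8674 m
Total H_L = 30.35 + 0.8674 = 31.22 m

H_L ≈ 31.2 m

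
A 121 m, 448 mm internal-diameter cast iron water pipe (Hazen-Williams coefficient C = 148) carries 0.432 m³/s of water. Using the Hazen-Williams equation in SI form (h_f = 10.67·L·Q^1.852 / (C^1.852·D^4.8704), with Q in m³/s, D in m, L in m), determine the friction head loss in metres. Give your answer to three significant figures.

h_f ≈ 1.30 m

h_f = 10.67·121·0.432^1.852 / (148^1.852·0.448^4.8704) = 1.303 m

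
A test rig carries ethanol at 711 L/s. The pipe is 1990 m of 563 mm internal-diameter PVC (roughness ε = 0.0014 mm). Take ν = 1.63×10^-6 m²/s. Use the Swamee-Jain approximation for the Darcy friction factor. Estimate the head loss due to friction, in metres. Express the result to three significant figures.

V = 4Q/(πD²) = 4·0.711/(π·0.563²) = 2.856 m/s
Re = VD/ν = 2.856·0.563/1.63×10^-6 = 9.86×10^5 → turbulent
ε/D = 0.0014/563 = 2.49×10^-6
Swamee-Jain: f = 0.01170
h_f = f(L/D)V²/(2g) = 0.01170·(1990/0.563)·2.856²/(2·9.81) = 17.19 m

h_f ≈ 17.2 m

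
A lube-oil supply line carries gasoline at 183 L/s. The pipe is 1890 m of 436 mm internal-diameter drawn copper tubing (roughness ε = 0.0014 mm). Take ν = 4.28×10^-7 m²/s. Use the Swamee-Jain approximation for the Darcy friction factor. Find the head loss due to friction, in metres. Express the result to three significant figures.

h_f ≈ 3.74 m

V = 4Q/(πD²) = 4·0.183/(π·0.436²) = 1.226 m/s
Re = VD/ν = 1.226·0.436/4.28×10^-7 = 1.25×10^6 → turbulent
ε/D = 0.0014/436 = 3.21×10^-6
Swamee-Jain: f = 0.01128
h_f = f(L/D)V²/(2g) = 0.01128·(1890/0.436)·1.226²/(2·9.81) = 3.744 m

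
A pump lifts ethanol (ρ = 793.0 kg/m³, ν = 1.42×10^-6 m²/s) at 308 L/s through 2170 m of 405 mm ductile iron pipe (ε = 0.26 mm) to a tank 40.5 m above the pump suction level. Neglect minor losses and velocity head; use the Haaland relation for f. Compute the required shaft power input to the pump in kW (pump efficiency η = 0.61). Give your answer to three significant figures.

P_shaft ≈ 271 kW

V = 4Q/(πD²) = 2.391 m/s; Re = 6.82×10^5; ε/D = 6.42×10^-4; f = 0.01824
h_f = f(L/D)V²/2g = 28.48 m
Total head H = z + h_f = 40.5 + 28.48 = 68.98 m
P_hyd = ρgQH = 793.0·9.81·0.308·68.98 = 165.3 kW
P_shaft = P_hyd/η = 165.3/0.61 = 270.9 kW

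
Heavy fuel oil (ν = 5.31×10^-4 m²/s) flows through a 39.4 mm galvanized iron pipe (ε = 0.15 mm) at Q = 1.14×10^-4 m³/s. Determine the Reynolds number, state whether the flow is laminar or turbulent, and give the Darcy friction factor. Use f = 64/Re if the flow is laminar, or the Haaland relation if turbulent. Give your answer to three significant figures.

V = 4Q/(πD²) = 0.09350 m/s
Re = VD/ν = 0.09350·0.0394/5.31×10^-4 = 6.94
Re < 2300 → laminar → f = 64/Re = 9.225

Re ≈ 6.94; laminar; f = 64/Re ≈ 9.22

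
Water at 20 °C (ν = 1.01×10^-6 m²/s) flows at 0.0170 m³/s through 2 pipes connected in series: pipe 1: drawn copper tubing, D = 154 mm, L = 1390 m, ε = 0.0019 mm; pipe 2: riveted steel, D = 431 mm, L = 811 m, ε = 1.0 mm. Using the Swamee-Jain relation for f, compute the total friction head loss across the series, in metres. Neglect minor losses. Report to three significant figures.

Pipe 1: V = 0.9127 m/s, Re = 1.39×10^5, ε/D = 1.23×10^-5, f = 0.01678, h_1 = f(L/D)V²/2g = 6.431 m
Pipe 2: V = 0.1165 m/s, Re = 4.97×10^4, ε/D = 0.00232, f = 0.02751, h_2 = f(L/D)V²/2g = 0.03583 m
Series → Q common, losses add: H = Σh = 6.467 m

H ≈ 6.47 m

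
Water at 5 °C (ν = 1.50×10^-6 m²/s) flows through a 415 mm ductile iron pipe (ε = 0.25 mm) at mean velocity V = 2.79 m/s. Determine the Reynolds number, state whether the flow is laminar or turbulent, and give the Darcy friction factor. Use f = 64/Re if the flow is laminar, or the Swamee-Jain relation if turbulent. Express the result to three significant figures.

Re ≈ 7.72×10^5; turbulent; f ≈ 0.0181

Re = VD/ν = 2.790·0.415/1.50×10^-6 = 7.72×10^5
Re > 4000 → turbulent; ε/D = 6.02×10^-4
Swamee-Jain: f = 0.01809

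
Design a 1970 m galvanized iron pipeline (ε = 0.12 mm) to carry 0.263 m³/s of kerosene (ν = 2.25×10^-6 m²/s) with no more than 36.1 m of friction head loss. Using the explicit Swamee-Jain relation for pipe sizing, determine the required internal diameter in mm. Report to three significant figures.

Swamee-Jain (Type III): D = 0.66·[ε^1.25·(LQ²/(gh_f))^4.75 + ν·Q^9.4·(L/(gh_f))^5.2]^0.04
LQ²/(gh_f) = 0.3848; L/(gh_f) = 5.563
Term 1 = ε^1.25·(…)^4.75 = 1.34×10^-7; Term 2 = ν·Q^9.4·(…)^5.2 = 5.96×10^-8
D = 0.66·(1.34×10^-7 + 5.96×10^-8)^0.04 = 0.3557 m = 356 mm
Check: V = 2.65 m/s, Re = 4.18×10^5, f = 0.01687, h_f = 33.4 m ≈ 36.1 m ✓

D ≈ 356 mm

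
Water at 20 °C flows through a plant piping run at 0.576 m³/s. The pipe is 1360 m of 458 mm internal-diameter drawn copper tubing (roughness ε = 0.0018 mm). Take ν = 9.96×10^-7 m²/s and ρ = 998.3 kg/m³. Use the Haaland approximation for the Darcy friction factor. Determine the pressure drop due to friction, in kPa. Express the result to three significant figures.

V = 4Q/(πD²) = 4·0.576/(π·0.458²) = 3.496 m/s
Re = VD/ν = 3.496·0.458/9.96×10^-7 = 1.61×10^6 → turbulent
ε/D = 0.0018/458 = 3.93×10^-6
Haaland: f = 0.01081
h_f = f(L/D)V²/(2g) = 0.01081·(1360/0.458)·3.496²/(2·9.81) = 19.99 m
Δp = ρg·h_f = 998.3·9.81·19.99 = 195.8 kPa

Δp ≈ 196 kPa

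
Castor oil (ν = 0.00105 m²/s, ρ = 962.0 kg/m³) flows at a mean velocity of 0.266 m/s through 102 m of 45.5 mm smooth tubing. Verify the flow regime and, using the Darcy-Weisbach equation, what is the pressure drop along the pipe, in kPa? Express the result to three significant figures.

Re = VD/ν = 0.266·0.04550/0.00105 = 11.5 → laminar (Re < 2300)
f = 64/Re = 5.552
h_f = f(L/D)V²/(2g) = 5.552·(102/0.04550)·0.266²/(2·9.81) = 44.89 m
Δp = ρg·h_f = 962.0·9.81·44.89 = 423.6 kPa

Δp ≈ 424 kPa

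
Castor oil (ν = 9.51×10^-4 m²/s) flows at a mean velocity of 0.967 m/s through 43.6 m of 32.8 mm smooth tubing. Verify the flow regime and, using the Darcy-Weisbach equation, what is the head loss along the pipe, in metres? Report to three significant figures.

h_f ≈ 122 m

Re = VD/ν = 0.967·0.03280/9.51×10^-4 = 33.4 → laminar (Re < 2300)
f = 64/Re = 1.919
h_f = f(L/D)V²/(2g) = 1.919·(43.6/0.03280)·0.967²/(2·9.81) = 121.6 m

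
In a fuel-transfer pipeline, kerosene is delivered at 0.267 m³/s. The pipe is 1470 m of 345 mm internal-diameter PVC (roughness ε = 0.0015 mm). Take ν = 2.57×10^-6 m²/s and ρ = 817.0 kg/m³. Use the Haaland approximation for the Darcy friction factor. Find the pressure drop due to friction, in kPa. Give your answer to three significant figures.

Δp ≈ 195 kPa

V = 4Q/(πD²) = 4·0.267/(π·0.345²) = 2.856 m/s
Re = VD/ν = 2.856·0.345/2.57×10^-6 = 3.83×10^5 → turbulent
ε/D = 0.0015/345 = 4.35×10^-6
Haaland: f = 0.01375
h_f = f(L/D)V²/(2g) = 0.01375·(1470/0.345)·2.856²/(2·9.81) = 24.35 m
Δp = ρg·h_f = 817.0·9.81·24.35 = 195.2 kPa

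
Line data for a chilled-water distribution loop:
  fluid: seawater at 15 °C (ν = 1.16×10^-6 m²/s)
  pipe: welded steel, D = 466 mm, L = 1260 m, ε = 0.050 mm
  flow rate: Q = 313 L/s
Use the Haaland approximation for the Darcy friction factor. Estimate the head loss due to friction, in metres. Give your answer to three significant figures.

h_f ≈ 6.40 m

V = 4Q/(πD²) = 4·0.313/(π·0.466²) = 1.835 m/s
Re = VD/ν = 1.835·0.466/1.16×10^-6 = 7.37×10^5 → turbulent
ε/D = 0.050/466 = 1.07×10^-4
Haaland: f = 0.01379
h_f = f(L/D)V²/(2g) = 0.01379·(1260/0.466)·1.835²/(2·9.81) = 6.398 m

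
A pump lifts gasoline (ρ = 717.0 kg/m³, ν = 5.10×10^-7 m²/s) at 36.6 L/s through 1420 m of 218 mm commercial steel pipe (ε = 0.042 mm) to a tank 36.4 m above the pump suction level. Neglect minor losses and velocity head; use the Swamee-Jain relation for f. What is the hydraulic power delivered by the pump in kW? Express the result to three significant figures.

P_hyd ≈ 10.7 kW

V = 4Q/(πD²) = 0.9806 m/s; Re = 4.19×10^5; ε/D = 1.93×10^-4; f = 0.01569
h_f = f(L/D)V²/2g = 5.010 m
Total head H = z + h_f = 36.4 + 5.010 = 41.41 m
P_hyd = ρgQH = 717.0·9.81·0.0366·41.41 = 10.66 kW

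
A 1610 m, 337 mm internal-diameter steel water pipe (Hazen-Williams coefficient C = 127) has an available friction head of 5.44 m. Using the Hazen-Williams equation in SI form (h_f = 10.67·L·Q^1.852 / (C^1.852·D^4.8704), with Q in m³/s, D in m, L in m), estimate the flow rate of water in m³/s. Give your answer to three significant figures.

Rearranging: Q = [h_f·C^1.852·D^4.8704 / (10.67·L)]^(1/1.852)
Q = [5.44·127^1.852·0.337^4.8704 / (10.67·1610)]^0.540 = 0.09377 m³/s

Q ≈ 0.0938 m³/s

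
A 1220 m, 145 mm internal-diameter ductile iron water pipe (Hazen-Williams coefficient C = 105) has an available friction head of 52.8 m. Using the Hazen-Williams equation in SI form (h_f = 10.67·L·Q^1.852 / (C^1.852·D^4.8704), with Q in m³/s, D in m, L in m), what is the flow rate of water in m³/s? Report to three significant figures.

Rearranging: Q = [h_f·C^1.852·D^4.8704 / (10.67·L)]^(1/1.852)
Q = [52.8·105^1.852·0.145^4.8704 / (10.67·1220)]^0.540 = 0.03344 m³/s

Q ≈ 0.0334 m³/s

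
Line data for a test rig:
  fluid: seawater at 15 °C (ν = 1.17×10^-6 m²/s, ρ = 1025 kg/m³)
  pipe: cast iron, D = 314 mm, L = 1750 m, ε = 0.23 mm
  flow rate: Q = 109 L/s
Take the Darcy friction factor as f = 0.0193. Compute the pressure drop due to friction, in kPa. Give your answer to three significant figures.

Δp ≈ 109 kPa

V = 4Q/(πD²) = 4·0.109/(π·0.314²) = 1.408 m/s
h_f = f(L/D)V²/(2g) = 0.01930·(1750/0.314)·1.408²/(2·9.81) = 10.86 m
Δp = ρg·h_f = 1025·9.81·10.86 = 109.2 kPa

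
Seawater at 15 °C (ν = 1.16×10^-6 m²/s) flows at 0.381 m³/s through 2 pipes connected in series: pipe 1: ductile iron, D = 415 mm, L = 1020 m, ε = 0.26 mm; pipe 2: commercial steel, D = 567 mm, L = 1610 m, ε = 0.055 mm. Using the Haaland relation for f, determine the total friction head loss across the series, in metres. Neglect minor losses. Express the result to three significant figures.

H ≈ 22.4 m

Pipe 1: V = 2.817 m/s, Re = 1.01×10^6, ε/D = 6.27×10^-4, f = 0.01798, h_1 = f(L/D)V²/2g = 17.87 m
Pipe 2: V = 1.509 m/s, Re = 7.38×10^5, ε/D = 9.70×10^-5, f = 0.01365, h_2 = f(L/D)V²/2g = 4.498 m
Series → Q common, losses add: H = Σh = 22.37 m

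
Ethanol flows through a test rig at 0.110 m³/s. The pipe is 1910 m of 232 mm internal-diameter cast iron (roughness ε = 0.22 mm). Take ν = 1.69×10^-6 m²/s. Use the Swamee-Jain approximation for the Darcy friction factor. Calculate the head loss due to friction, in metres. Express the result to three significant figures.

h_f ≈ 57.9 m

V = 4Q/(πD²) = 4·0.110/(π·0.232²) = 2.602 m/s
Re = VD/ν = 2.602·0.232/1.69×10^-6 = 3.57×10^5 → turbulent
ε/D = 0.22/232 = 9.48×10^-4
Swamee-Jain: f = 0.02037
h_f = f(L/D)V²/(2g) = 0.02037·(1910/0.232)·2.602²/(2·9.81) = 57.88 m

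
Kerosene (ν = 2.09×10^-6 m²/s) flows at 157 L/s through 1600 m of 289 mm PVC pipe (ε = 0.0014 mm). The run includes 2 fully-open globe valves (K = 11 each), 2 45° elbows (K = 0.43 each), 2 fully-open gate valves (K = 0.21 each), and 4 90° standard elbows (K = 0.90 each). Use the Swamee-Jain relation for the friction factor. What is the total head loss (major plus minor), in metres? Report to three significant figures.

V = 4Q/(πD²) = 2.393 m/s; V²/2g = 0.2920 m
Re = 3.31×10^5, ε/D = 4.84×10^-6 → f = 0.01417 (Swamee-Jain)
Major: h_f = f(L/D)·V²/2g = 0.01417·5536·0.2920 = 22.91 m
Minor: ΣK = 26.9; h_m = ΣK·V²/2g = 7.848 m
Total H_L = 22.91 + 7.848 = 30.76 m

H_L ≈ 30.8 m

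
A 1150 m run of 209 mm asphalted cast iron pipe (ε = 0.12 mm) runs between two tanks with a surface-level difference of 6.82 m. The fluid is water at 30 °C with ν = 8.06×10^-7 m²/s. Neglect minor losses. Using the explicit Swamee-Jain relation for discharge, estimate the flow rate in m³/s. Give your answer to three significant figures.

Q ≈ 0.0392 m³/s

Swamee-Jain (Type II): Q = -0.965·√(gD⁵h_f/L)·ln[ε/(3.7D) + √(3.17ν²L/(gD³h_f))]
√(gD⁵h_f/L) = √(9.81·0.209⁵·6.82/1150) = 0.004817
ε/(3.7D) = 1.55×10^-4; √(3.17ν²L/(gD³h_f)) = 6.23×10^-5
Q = -0.965·0.004817·ln(2.174×10^-4) = 0.03920 m³/s
Check: V = 1.14 m/s, Re = 2.96×10^5, f = 0.01876, h_f = 6.87 m ≈ 6.82 m ✓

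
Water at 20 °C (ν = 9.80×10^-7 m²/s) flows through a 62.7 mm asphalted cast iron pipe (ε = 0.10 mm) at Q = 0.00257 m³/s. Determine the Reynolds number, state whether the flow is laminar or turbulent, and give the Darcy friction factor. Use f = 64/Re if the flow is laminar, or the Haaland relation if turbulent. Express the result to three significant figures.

Re ≈ 5.33×10^4; turbulent; f ≈ 0.0251

V = 4Q/(πD²) = 0.8324 m/s
Re = VD/ν = 0.8324·0.0627/9.80×10^-7 = 5.33×10^4
Re > 4000 → turbulent; ε/D = 0.00159
Haaland: f = 0.02514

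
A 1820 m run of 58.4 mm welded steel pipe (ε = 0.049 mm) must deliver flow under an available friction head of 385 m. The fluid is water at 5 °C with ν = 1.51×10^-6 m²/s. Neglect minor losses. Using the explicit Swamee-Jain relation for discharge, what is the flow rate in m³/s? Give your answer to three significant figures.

Swamee-Jain (Type II): Q = -0.965·√(gD⁵h_f/L)·ln[ε/(3.7D) + √(3.17ν²L/(gD³h_f))]
√(gD⁵h_f/L) = √(9.81·0.0584⁵·385/1820) = 0.001187
ε/(3.7D) = 2.27×10^-4; √(3.17ν²L/(gD³h_f)) = 1.32×10^-4
Q = -0.965·0.001187·ln(3.590×10^-4) = 0.009088 m³/s
Check: V = 3.39 m/s, Re = 1.31×10^5, f = 0.02121, h_f = 388 m ≈ 385 m ✓

Q ≈ 0.00909 m³/s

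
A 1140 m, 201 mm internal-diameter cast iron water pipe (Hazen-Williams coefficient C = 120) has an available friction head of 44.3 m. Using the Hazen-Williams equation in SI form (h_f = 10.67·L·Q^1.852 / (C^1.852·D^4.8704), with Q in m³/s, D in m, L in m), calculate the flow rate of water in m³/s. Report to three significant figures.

Rearranging: Q = [h_f·C^1.852·D^4.8704 / (10.67·L)]^(1/1.852)
Q = [44.3·120^1.852·0.201^4.8704 / (10.67·1140)]^0.540 = 0.08510 m³/s

Q ≈ 0.0851 m³/s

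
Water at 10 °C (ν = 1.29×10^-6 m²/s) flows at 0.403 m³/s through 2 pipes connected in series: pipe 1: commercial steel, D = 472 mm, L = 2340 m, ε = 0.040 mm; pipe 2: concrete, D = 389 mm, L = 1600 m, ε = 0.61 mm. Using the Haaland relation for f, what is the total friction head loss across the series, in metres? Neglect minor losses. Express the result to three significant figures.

H ≈ 71.4 m

Pipe 1: V = 2.303 m/s, Re = 8.43×10^5, ε/D = 8.47×10^-5, f = 0.01330, h_1 = f(L/D)V²/2g = 17.83 m
Pipe 2: V = 3.391 m/s, Re = 1.02×10^6, ε/D = 0.00157, f = 0.02221, h_2 = f(L/D)V²/2g = 53.53 m
Series → Q common, losses add: H = Σh = 71.37 m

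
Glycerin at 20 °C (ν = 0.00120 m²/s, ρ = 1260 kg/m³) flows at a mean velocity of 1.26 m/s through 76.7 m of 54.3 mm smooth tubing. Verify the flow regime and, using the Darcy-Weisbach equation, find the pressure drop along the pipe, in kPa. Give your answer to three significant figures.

Δp ≈ 1590 kPa

Re = VD/ν = 1.26·0.05430/0.00120 = 57.0 → laminar (Re < 2300)
f = 64/Re = 1.123
h_f = f(L/D)V²/(2g) = 1.123·(76.7/0.05430)·1.26²/(2·9.81) = 128.3 m
Δp = ρg·h_f = 1260·9.81·128.3 = 1586 kPa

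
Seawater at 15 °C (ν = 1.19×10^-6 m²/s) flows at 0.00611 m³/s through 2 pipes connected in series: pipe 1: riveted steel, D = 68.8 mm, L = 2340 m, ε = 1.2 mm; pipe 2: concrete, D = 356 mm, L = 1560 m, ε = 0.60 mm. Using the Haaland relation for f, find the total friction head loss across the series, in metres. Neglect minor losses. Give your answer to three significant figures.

Pipe 1: V = 1.644 m/s, Re = 9.50×10^4, ε/D = 0.0174, f = 0.04671, h_1 = f(L/D)V²/2g = 218.7 m
Pipe 2: V = 0.06138 m/s, Re = 1.84×10^4, ε/D = 0.00169, f = 0.02934, h_2 = f(L/D)V²/2g = 0.02469 m
Series → Q common, losses add: H = Σh = 218.7 m

H ≈ 219 m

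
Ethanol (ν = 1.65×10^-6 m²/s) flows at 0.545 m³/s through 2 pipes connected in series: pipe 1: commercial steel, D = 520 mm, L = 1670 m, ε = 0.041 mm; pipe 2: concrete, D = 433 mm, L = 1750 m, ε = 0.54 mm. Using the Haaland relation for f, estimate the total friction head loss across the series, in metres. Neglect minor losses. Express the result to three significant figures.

H ≈ 73.6 m

Pipe 1: V = 2.566 m/s, Re = 8.09×10^5, ε/D = 7.88×10^-5, f = 0.01327, h_1 = f(L/D)V²/2g = 14.31 m
Pipe 2: V = 3.701 m/s, Re = 9.71×10^5, ε/D = 0.00125, f = 0.02101, h_2 = f(L/D)V²/2g = 59.29 m
Series → Q common, losses add: H = Σh = 73.59 m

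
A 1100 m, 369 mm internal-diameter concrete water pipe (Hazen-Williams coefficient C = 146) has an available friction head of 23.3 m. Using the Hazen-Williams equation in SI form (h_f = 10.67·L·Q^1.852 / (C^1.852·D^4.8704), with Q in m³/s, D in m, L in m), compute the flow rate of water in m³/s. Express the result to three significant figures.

Rearranging: Q = [h_f·C^1.852·D^4.8704 / (10.67·L)]^(1/1.852)
Q = [23.3·146^1.852·0.369^4.8704 / (10.67·1100)]^0.540 = 0.3687 m³/s

Q ≈ 0.369 m³/s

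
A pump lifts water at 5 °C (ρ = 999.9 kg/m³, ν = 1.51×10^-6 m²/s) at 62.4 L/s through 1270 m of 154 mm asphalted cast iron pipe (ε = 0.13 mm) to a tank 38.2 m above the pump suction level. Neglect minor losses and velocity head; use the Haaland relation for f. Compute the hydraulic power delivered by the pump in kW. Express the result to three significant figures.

V = 4Q/(πD²) = 3.350 m/s; Re = 3.42×10^5; ε/D = 8.44×10^-4; f = 0.01973
h_f = f(L/D)V²/2g = 93.08 m
Total head H = z + h_f = 38.2 + 93.08 = 131.3 m
P_hyd = ρgQH = 999.9·9.81·0.0624·131.3 = 80.35 kW

P_hyd ≈ 80.4 kW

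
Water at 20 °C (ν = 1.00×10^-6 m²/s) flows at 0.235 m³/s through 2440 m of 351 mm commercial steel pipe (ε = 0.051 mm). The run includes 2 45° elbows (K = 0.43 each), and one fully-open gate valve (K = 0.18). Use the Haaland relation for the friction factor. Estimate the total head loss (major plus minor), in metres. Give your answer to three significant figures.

H_L ≈ 29.8 m

V = 4Q/(πD²) = 2.429 m/s; V²/2g = 0.3006 m
Re = 8.52×10^5, ε/D = 1.45×10^-4 → f = 0.01410 (Haaland)
Major: h_f = f(L/D)·V²/2g = 0.01410·6952·0.3006 = 29.47 m
Minor: ΣK = 1.04; h_m = ΣK·V²/2g = 0.3127 m
Total H_L = 29.47 + 0.3127 = 29.78 m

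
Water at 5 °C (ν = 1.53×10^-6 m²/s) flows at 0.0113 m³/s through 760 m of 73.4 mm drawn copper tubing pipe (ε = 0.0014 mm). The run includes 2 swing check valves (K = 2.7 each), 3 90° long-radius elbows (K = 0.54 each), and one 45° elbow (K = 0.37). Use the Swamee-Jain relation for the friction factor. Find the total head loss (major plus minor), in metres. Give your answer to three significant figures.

V = 4Q/(πD²) = 2.671 m/s; V²/2g = 0.3635 m
Re = 1.28×10^5, ε/D = 1.91×10^-5 → f = 0.01711 (Swamee-Jain)
Major: h_f = f(L/D)·V²/2g = 0.01711·10354·0.3635 = 64.39 m
Minor: ΣK = 7.39; h_m = ΣK·V²/2g = 2.686 m
Total H_L = 64.39 + 2.686 = 67.07 m

H_L ≈ 67.1 m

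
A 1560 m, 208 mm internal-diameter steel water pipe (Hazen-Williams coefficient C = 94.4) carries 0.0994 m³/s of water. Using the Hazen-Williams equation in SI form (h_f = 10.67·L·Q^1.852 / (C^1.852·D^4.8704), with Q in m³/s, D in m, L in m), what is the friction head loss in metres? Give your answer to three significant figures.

h_f = 10.67·1560·0.0994^1.852 / (94.4^1.852·0.208^4.8704) = 106.7 m

h_f ≈ 107 m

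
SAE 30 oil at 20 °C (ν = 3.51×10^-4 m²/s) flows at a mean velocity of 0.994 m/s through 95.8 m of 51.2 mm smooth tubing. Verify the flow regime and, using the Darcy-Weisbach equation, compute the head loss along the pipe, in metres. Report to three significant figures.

h_f ≈ 41.6 m

Re = VD/ν = 0.994·0.05120/3.51×10^-4 = 145 → laminar (Re < 2300)
f = 64/Re = 0.4414
h_f = f(L/D)V²/(2g) = 0.4414·(95.8/0.05120)·0.994²/(2·9.81) = 41.59 m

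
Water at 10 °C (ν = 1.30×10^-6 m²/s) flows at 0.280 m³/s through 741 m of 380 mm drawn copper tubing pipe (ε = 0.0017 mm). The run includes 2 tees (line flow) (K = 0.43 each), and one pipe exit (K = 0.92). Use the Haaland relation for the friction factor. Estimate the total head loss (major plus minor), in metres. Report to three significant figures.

V = 4Q/(πD²) = 2.469 m/s; V²/2g = 0.3107 m
Re = 7.22×10^5, ε/D = 4.47×10^-6 → f = 0.01231 (Haaland)
Major: h_f = f(L/D)·V²/2g = 0.01231·1950·0.3107 = 7.457 m
Minor: ΣK = 1.78; h_m = ΣK·V²/2g = 0.5530 m
Total H_L = 7.457 + 0.5530 = 8.010 m

H_L ≈ 8.01 m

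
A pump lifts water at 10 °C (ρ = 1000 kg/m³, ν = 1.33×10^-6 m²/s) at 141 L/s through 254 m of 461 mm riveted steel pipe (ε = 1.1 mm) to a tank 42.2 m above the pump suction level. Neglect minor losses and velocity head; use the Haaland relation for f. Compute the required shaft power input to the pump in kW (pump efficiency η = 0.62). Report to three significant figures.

P_shaft ≈ 95.3 kW

V = 4Q/(πD²) = 0.8447 m/s; Re = 2.93×10^5; ε/D = 0.00239; f = 0.02509
h_f = f(L/D)V²/2g = 0.5028 m
Total head H = z + h_f = 42.2 + 0.5028 = 42.70 m
P_hyd = ρgQH = 1000·9.81·0.141·42.70 = 59.07 kW
P_shaft = P_hyd/η = 59.07/0.62 = 95.27 kW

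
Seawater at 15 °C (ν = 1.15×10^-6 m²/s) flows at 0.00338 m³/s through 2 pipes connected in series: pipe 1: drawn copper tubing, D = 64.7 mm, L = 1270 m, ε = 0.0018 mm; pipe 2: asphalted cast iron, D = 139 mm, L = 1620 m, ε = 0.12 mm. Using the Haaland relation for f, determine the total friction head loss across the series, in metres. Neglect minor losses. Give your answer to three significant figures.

Pipe 1: V = 1.028 m/s, Re = 5.78×10^4, ε/D = 2.78×10^-5, f = 0.02013, h_1 = f(L/D)V²/2g = 21.28 m
Pipe 2: V = 0.2227 m/s, Re = 2.69×10^4, ε/D = 8.63×10^-4, f = 0.02583, h_2 = f(L/D)V²/2g = 0.7612 m
Series → Q common, losses add: H = Σh = 22.04 m

H ≈ 22.0 m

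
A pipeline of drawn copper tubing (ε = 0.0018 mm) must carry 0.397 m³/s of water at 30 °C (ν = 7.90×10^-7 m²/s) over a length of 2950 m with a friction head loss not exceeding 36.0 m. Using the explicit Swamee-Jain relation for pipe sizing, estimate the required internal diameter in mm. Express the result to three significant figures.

D ≈ 414 mm

Swamee-Jain (Type III): D = 0.66·[ε^1.25·(LQ²/(gh_f))^4.75 + ν·Q^9.4·(L/(gh_f))^5.2]^0.04
LQ²/(gh_f) = 1.317; L/(gh_f) = 8.353
Term 1 = ε^1.25·(…)^4.75 = 2.43×10^-7; Term 2 = ν·Q^9.4·(…)^5.2 = 8.32×10^-6
D = 0.66·(2.43×10^-7 + 8.32×10^-6)^0.04 = 0.4138 m = 414 mm
Check: V = 2.95 m/s, Re = 1.55×10^6, f = 0.01094, h_f = 34.6 m ≈ 36.0 m ✓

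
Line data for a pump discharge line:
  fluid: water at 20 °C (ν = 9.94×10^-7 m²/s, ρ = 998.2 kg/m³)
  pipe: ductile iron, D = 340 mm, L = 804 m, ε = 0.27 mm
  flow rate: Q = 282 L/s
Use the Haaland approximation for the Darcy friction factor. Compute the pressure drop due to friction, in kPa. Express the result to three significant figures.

Δp ≈ 215 kPa

V = 4Q/(πD²) = 4·0.282/(π·0.340²) = 3.106 m/s
Re = VD/ν = 3.106·0.340/9.94×10^-7 = 1.06×10^6 → turbulent
ε/D = 0.27/340 = 7.94×10^-4
Haaland: f = 0.01891
h_f = f(L/D)V²/(2g) = 0.01891·(804/0.340)·3.106²/(2·9.81) = 21.99 m
Δp = ρg·h_f = 998.2·9.81·21.99 = 215.3 kPa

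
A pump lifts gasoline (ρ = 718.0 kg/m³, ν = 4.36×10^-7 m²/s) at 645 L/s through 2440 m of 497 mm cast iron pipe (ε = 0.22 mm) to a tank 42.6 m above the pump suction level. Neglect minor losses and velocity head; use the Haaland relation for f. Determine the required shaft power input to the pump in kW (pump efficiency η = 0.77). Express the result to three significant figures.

V = 4Q/(πD²) = 3.325 m/s; Re = 3.79×10^6; ε/D = 4.43×10^-4; f = 0.01642
h_f = f(L/D)V²/2g = 45.41 m
Total head H = z + h_f = 42.6 + 45.41 = 88.01 m
P_hyd = ρgQH = 718.0·9.81·0.645·88.01 = 399.8 kW
P_shaft = P_hyd/η = 399.8/0.77 = 519.2 kW

P_shaft ≈ 519 kW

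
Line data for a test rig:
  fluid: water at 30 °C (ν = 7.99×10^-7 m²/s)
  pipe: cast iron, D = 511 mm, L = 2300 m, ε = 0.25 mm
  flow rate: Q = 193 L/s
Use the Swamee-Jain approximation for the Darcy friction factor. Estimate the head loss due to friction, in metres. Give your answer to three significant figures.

h_f ≈ 3.57 m

V = 4Q/(πD²) = 4·0.193/(π·0.511²) = 0.9411 m/s
Re = VD/ν = 0.9411·0.511/7.99×10^-7 = 6.02×10^5 → turbulent
ε/D = 0.25/511 = 4.89×10^-4
Swamee-Jain: f = 0.01755
h_f = f(L/D)V²/(2g) = 0.01755·(2300/0.511)·0.9411²/(2·9.81) = 3.566 m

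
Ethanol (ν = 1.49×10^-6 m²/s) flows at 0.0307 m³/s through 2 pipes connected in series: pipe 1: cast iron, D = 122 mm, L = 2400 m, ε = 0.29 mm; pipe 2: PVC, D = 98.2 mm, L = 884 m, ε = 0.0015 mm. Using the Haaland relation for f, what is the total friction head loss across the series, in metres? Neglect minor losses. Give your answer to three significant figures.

Pipe 1: V = 2.626 m/s, Re = 2.15×10^5, ε/D = 0.00238, f = 0.02524, h_1 = f(L/D)V²/2g = 174.5 m
Pipe 2: V = 4.053 m/s, Re = 2.67×10^5, ε/D = 1.53×10^-5, f = 0.01477, h_2 = f(L/D)V²/2g = 111.4 m
Series → Q common, losses add: H = Σh = 285.9 m

H ≈ 286 m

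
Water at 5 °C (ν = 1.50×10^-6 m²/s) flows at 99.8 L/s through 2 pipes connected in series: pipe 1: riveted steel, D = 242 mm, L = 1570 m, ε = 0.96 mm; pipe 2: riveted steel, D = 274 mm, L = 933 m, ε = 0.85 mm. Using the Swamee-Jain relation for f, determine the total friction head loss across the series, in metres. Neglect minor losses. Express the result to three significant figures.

Pipe 1: V = 2.170 m/s, Re = 3.50×10^5, ε/D = 0.00397, f = 0.02879, h_1 = f(L/D)V²/2g = 44.82 m
Pipe 2: V = 1.693 m/s, Re = 3.09×10^5, ε/D = 0.00310, f = 0.02698, h_2 = f(L/D)V²/2g = 13.42 m
Series → Q common, losses add: H = Σh = 58.24 m

H ≈ 58.2 m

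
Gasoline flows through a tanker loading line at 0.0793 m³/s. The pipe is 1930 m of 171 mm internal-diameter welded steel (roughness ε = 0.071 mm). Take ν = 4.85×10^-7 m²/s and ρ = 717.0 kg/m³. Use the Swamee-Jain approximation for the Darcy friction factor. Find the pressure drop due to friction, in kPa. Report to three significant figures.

Δp ≈ 801 kPa

V = 4Q/(πD²) = 4·0.0793/(π·0.171²) = 3.453 m/s
Re = VD/ν = 3.453·0.171/4.85×10^-7 = 1.22×10^6 → turbulent
ε/D = 0.071/171 = 4.15×10^-4
Swamee-Jain: f = 0.01659
h_f = f(L/D)V²/(2g) = 0.01659·(1930/0.171)·3.453²/(2·9.81) = 113.8 m
Δp = ρg·h_f = 717.0·9.81·113.8 = 800.5 kPa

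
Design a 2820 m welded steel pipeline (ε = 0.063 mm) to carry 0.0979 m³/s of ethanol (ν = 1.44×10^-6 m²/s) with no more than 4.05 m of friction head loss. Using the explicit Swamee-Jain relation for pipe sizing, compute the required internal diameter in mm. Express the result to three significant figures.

Swamee-Jain (Type III): D = 0.66·[ε^1.25·(LQ²/(gh_f))^4.75 + ν·Q^9.4·(L/(gh_f))^5.2]^0.04
LQ²/(gh_f) = 0.6803; L/(gh_f) = 70.98
Term 1 = ε^1.25·(…)^4.75 = 9.00×10^-7; Term 2 = ν·Q^9.4·(…)^5.2 = 1.98×10^-6
D = 0.66·(9.00×10^-7 + 1.98×10^-6)^0.04 = 0.3962 m = 396 mm
Check: V = 0.794 m/s, Re = 2.18×10^5, f = 0.01663, h_f = 3.80 m ≈ 4.05 m ✓

D ≈ 396 mm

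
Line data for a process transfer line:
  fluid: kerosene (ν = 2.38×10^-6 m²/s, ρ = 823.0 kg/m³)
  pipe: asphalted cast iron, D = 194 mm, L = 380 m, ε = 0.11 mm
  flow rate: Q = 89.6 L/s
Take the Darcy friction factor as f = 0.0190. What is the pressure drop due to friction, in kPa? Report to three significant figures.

Δp ≈ 141 kPa

V = 4Q/(πD²) = 4·0.0896/(π·0.194²) = 3.031 m/s
h_f = f(L/D)V²/(2g) = 0.01900·(380/0.194)·3.031²/(2·9.81) = 17.43 m
Δp = ρg·h_f = 823.0·9.81·17.43 = 140.7 kPa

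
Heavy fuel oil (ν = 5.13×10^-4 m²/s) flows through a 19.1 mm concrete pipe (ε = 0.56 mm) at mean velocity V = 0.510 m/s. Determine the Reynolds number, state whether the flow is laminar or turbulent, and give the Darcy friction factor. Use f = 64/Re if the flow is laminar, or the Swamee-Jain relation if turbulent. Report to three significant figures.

Re ≈ 19.0; laminar; f = 64/Re ≈ 3.37

Re = VD/ν = 0.5100·0.0191/5.13×10^-4 = 19.0
Re < 2300 → laminar → f = 64/Re = 3.370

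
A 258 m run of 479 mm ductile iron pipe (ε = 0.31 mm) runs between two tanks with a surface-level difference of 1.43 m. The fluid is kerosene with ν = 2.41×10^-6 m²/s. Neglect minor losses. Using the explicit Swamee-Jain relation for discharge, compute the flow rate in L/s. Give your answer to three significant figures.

Q ≈ 299 L/s

Swamee-Jain (Type II): Q = -0.965·√(gD⁵h_f/L)·ln[ε/(3.7D) + √(3.17ν²L/(gD³h_f))]
√(gD⁵h_f/L) = √(9.81·0.479⁵·1.43/258) = 0.03703
ε/(3.7D) = 1.75×10^-4; √(3.17ν²L/(gD³h_f)) = 5.55×10^-5
Q = -0.965·0.03703·ln(2.304×10^-4) = 0.2993 m³/s
Check: V = 1.66 m/s, Re = 3.30×10^5, f = 0.01902, h_f = 1.44 m ≈ 1.43 m ✓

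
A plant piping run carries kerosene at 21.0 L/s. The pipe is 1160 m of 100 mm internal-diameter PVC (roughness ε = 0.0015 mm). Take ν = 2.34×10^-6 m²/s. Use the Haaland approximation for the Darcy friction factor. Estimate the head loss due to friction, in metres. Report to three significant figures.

V = 4Q/(πD²) = 4·0.0210/(π·0.100²) = 2.674 m/s
Re = VD/ν = 2.674·0.100/2.34×10^-6 = 1.14×10^5 → turbulent
ε/D = 0.0015/100 = 1.50×10^-5
Haaland: f = 0.01740
h_f = f(L/D)V²/(2g) = 0.01740·(1160/0.100)·2.674²/(2·9.81) = 73.55 m

h_f ≈ 73.5 m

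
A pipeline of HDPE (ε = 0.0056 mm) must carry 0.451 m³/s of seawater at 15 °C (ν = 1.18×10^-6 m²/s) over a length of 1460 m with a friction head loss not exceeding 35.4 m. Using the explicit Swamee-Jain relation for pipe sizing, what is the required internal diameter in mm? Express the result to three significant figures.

Swamee-Jain (Type III): D = 0.66·[ε^1.25·(LQ²/(gh_f))^4.75 + ν·Q^9.4·(L/(gh_f))^5.2]^0.04
LQ²/(gh_f) = 0.8551; L/(gh_f) = 4.204
Term 1 = ε^1.25·(…)^4.75 = 1.30×10^-7; Term 2 = ν·Q^9.4·(…)^5.2 = 1.16×10^-6
D = 0.66·(1.30×10^-7 + 1.16×10^-6)^0.04 = 0.3837 m = 384 mm
Check: V = 3.90 m/s, Re = 1.27×10^6, f = 0.01156, h_f = 34.1 m ≈ 35.4 m ✓

D ≈ 384 mm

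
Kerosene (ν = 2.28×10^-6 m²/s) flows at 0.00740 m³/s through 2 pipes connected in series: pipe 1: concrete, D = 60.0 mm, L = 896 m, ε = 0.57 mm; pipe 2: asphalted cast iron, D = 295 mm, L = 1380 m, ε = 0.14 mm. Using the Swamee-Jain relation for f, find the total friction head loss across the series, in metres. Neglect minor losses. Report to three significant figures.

H ≈ 201 m

Pipe 1: V = 2.617 m/s, Re = 6.89×10^4, ε/D = 0.00950, f = 0.03846, h_1 = f(L/D)V²/2g = 200.5 m
Pipe 2: V = 0.1083 m/s, Re = 1.40×10^4, ε/D = 4.75×10^-4, f = 0.02925, h_2 = f(L/D)V²/2g = 0.08175 m
Series → Q common, losses add: H = Σh = 200.6 m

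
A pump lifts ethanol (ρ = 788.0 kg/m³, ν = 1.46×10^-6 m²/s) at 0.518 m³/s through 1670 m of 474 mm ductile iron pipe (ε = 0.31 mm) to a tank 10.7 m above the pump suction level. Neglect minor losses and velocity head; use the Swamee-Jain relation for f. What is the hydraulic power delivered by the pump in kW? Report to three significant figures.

V = 4Q/(πD²) = 2.936 m/s; Re = 9.53×10^5; ε/D = 6.54×10^-4; f = 0.01828
h_f = f(L/D)V²/2g = 28.29 m
Total head H = z + h_f = 10.7 + 28.29 = 38.99 m
P_hyd = ρgQH = 788.0·9.81·0.518·38.99 = 156.1 kW

P_hyd ≈ 156 kW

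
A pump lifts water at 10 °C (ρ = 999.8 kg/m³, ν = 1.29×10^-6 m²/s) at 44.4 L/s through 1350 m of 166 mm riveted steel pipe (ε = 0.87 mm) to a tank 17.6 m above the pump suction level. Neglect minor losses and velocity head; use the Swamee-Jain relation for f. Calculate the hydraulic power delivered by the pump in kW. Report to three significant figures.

P_hyd ≈ 31.4 kW

V = 4Q/(πD²) = 2.052 m/s; Re = 2.64×10^5; ε/D = 0.00524; f = 0.03130
h_f = f(L/D)V²/2g = 54.60 m
Total head H = z + h_f = 17.6 + 54.60 = 72.20 m
P_hyd = ρgQH = 999.8·9.81·0.0444·72.20 = 31.44 kW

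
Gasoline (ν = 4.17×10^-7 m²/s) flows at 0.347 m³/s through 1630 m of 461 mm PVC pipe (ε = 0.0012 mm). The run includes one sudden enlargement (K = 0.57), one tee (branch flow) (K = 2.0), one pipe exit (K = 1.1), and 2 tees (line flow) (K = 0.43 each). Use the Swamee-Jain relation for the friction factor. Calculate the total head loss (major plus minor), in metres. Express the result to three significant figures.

H_L ≈ 8.98 m

V = 4Q/(πD²) = 2.079 m/s; V²/2g = 0.2203 m
Re = 2.30×10^6, ε/D = 2.60×10^-6 → f = 0.01025 (Swamee-Jain)
Major: h_f = f(L/D)·V²/2g = 0.01025·3536·0.2203 = 7.982 m
Minor: ΣK = 4.53; h_m = ΣK·V²/2g = 0.9979 m
Total H_L = 7.982 + 0.9979 = 8.980 m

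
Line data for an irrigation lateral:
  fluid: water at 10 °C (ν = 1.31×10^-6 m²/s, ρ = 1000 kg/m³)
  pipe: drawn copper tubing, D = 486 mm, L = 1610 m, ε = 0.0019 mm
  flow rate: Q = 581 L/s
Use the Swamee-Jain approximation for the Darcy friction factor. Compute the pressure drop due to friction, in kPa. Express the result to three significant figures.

Δp ≈ 186 kPa

V = 4Q/(πD²) = 4·0.581/(π·0.486²) = 3.132 m/s
Re = VD/ν = 3.132·0.486/1.31×10^-6 = 1.16×10^6 → turbulent
ε/D = 0.0019/486 = 3.91×10^-6
Swamee-Jain: f = 0.01143
h_f = f(L/D)V²/(2g) = 0.01143·(1610/0.486)·3.132²/(2·9.81) = 18.93 m
Δp = ρg·h_f = 1000·9.81·18.93 = 185.7 kPa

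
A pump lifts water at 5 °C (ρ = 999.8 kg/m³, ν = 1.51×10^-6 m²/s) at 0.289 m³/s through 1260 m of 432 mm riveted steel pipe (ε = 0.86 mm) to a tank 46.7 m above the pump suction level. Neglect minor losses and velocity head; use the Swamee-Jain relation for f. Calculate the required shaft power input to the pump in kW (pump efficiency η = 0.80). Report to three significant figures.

V = 4Q/(πD²) = 1.972 m/s; Re = 5.64×10^5; ε/D = 0.00199; f = 0.02382
h_f = f(L/D)V²/2g = 13.77 m
Total head H = z + h_f = 46.7 + 13.77 = 60.47 m
P_hyd = ρgQH = 999.8·9.81·0.289·60.47 = 171.4 kW
P_shaft = P_hyd/η = 171.4/0.80 = 214.2 kW

P_shaft ≈ 214 kW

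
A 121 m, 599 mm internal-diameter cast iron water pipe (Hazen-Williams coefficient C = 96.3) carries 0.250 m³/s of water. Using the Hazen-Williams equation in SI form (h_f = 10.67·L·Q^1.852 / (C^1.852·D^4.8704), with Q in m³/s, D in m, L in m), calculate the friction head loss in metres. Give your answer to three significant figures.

h_f = 10.67·121·0.250^1.852 / (96.3^1.852·0.599^4.8704) = 0.2548 m

h_f ≈ 0.255 m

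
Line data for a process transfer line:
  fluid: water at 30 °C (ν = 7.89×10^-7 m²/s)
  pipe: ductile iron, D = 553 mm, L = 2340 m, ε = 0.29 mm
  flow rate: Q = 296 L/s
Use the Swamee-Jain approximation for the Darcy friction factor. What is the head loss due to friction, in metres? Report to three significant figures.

h_f ≈ 5.75 m

V = 4Q/(πD²) = 4·0.296/(π·0.553²) = 1.232 m/s
Re = VD/ν = 1.232·0.553/7.89×10^-7 = 8.64×10^5 → turbulent
ε/D = 0.29/553 = 5.24×10^-4
Swamee-Jain: f = 0.01754
h_f = f(L/D)V²/(2g) = 0.01754·(2340/0.553)·1.232²/(2·9.81) = 5.746 m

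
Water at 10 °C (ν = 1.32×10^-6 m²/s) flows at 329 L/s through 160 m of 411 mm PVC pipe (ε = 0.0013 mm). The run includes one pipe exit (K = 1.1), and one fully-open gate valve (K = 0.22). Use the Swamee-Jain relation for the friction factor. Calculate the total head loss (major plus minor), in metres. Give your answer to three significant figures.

V = 4Q/(πD²) = 2.480 m/s; V²/2g = 0.3134 m
Re = 7.72×10^5, ε/D = 3.16×10^-6 → f = 0.01220 (Swamee-Jain)
Major: h_f = f(L/D)·V²/2g = 0.01220·389.3·0.3134 = 1.488 m
Minor: ΣK = 1.32; h_m = ΣK·V²/2g = 0.4137 m
Total H_L = 1.488 + 0.4137 = 1.902 m

H_L ≈ 1.90 m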